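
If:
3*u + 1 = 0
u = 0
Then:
No Solution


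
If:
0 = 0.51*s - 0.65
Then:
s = 1.27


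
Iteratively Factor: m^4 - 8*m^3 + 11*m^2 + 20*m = (m - 4)*(m^3 - 4*m^2 - 5*m) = (m - 4)*(m + 1)*(m^2 - 5*m) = (m - 5)*(m - 4)*(m + 1)*(m)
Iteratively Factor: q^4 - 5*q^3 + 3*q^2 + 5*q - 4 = (q - 1)*(q^3 - 4*q^2 - q + 4) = (q - 1)*(q + 1)*(q^2 - 5*q + 4) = (q - 4)*(q - 1)*(q + 1)*(q - 1)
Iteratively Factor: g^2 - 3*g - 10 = (g - 5)*(g + 2)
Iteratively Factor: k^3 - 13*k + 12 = (k + 4)*(k^2 - 4*k + 3) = (k - 3)*(k + 4)*(k - 1)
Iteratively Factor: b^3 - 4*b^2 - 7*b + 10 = (b - 1)*(b^2 - 3*b - 10) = (b - 1)*(b + 2)*(b - 5)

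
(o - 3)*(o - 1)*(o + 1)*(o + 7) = o^4 + 4*o^3 - 22*o^2 - 4*o + 21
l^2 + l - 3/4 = (l - 1/2)*(l + 3/2)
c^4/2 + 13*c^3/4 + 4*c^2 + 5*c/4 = c*(c/2 + 1/2)*(c + 1/2)*(c + 5)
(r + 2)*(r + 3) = r^2 + 5*r + 6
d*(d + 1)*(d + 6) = d^3 + 7*d^2 + 6*d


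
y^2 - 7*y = y*(y - 7)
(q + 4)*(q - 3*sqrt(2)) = q^2 - 3*sqrt(2)*q + 4*q - 12*sqrt(2)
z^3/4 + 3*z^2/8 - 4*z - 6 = (z/4 + 1)*(z - 4)*(z + 3/2)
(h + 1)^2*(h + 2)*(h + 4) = h^4 + 8*h^3 + 21*h^2 + 22*h + 8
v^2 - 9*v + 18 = (v - 6)*(v - 3)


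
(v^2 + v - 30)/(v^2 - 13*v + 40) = (v + 6)/(v - 8)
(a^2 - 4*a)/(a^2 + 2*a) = (a - 4)/(a + 2)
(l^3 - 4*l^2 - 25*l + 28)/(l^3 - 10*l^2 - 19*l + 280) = (l^2 + 3*l - 4)/(l^2 - 3*l - 40)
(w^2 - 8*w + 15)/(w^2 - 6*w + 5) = (w - 3)/(w - 1)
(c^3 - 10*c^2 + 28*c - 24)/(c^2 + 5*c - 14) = (c^2 - 8*c + 12)/(c + 7)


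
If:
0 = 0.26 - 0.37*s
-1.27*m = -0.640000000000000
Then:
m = 0.50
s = 0.70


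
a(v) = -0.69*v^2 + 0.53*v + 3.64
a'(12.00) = -16.03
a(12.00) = -89.36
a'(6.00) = -7.75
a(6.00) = -18.02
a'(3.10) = -3.75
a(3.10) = -1.35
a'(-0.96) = 1.85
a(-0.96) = 2.50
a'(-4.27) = 6.42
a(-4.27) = -11.20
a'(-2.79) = 4.38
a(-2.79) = -3.21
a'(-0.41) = 1.10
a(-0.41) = 3.31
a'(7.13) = -9.31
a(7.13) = -27.66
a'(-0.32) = 0.97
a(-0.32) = 3.40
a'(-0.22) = 0.83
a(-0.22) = 3.49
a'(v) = 0.53 - 1.38*v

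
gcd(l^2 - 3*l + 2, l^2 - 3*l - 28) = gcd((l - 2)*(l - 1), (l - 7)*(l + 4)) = 1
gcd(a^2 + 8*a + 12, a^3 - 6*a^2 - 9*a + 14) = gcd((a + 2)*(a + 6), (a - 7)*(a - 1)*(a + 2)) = a + 2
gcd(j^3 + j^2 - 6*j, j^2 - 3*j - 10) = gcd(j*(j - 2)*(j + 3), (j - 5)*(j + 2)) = 1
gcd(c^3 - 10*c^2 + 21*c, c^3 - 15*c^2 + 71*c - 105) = c^2 - 10*c + 21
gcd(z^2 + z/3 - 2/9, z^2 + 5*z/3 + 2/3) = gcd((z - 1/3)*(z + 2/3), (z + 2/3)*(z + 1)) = z + 2/3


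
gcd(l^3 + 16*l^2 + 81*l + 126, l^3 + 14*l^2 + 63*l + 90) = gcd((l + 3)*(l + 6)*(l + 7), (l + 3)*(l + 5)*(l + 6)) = l^2 + 9*l + 18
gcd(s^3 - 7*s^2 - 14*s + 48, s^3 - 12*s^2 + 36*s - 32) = s^2 - 10*s + 16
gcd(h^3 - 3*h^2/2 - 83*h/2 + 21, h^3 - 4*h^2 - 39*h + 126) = h^2 - h - 42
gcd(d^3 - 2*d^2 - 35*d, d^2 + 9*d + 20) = d + 5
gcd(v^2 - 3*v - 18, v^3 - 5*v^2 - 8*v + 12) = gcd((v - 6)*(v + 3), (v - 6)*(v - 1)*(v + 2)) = v - 6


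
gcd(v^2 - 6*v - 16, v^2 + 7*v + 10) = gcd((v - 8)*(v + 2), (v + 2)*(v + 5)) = v + 2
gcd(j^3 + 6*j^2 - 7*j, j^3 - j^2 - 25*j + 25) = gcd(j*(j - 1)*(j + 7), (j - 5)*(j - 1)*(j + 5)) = j - 1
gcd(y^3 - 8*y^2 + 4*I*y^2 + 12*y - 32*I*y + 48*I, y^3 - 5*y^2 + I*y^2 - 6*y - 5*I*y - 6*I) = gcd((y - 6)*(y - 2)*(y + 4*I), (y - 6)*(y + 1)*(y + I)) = y - 6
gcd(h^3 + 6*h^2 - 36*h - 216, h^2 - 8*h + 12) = h - 6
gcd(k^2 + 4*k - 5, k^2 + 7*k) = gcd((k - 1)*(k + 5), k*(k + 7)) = 1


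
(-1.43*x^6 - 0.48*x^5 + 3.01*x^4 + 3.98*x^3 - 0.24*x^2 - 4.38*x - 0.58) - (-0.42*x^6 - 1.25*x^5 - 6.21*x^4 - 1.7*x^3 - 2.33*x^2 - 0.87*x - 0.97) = -1.01*x^6 + 0.77*x^5 + 9.22*x^4 + 5.68*x^3 + 2.09*x^2 - 3.51*x + 0.39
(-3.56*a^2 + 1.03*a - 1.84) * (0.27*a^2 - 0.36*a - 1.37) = -0.9612*a^4 + 1.5597*a^3 + 4.0096*a^2 - 0.7487*a + 2.5208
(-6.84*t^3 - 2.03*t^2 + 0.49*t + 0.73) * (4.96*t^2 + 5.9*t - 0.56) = -33.9264*t^5 - 50.4248*t^4 - 5.7162*t^3 + 7.6486*t^2 + 4.0326*t - 0.4088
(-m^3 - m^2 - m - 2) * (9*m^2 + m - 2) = -9*m^5 - 10*m^4 - 8*m^3 - 17*m^2 + 4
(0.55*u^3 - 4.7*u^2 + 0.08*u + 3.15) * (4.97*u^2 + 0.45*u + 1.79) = 2.7335*u^5 - 23.1115*u^4 - 0.7329*u^3 + 7.2785*u^2 + 1.5607*u + 5.6385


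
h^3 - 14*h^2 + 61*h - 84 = (h - 7)*(h - 4)*(h - 3)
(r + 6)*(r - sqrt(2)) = r^2 - sqrt(2)*r + 6*r - 6*sqrt(2)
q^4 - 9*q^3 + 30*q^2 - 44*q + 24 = (q - 3)*(q - 2)^3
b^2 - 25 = (b - 5)*(b + 5)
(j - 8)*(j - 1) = j^2 - 9*j + 8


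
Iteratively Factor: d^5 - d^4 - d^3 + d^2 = (d)*(d^4 - d^3 - d^2 + d) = d^2*(d^3 - d^2 - d + 1) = d^2*(d - 1)*(d^2 - 1) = d^2*(d - 1)^2*(d + 1)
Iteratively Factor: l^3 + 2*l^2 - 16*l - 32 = (l + 2)*(l^2 - 16) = (l - 4)*(l + 2)*(l + 4)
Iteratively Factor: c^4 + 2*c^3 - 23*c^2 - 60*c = (c - 5)*(c^3 + 7*c^2 + 12*c) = c*(c - 5)*(c^2 + 7*c + 12) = c*(c - 5)*(c + 3)*(c + 4)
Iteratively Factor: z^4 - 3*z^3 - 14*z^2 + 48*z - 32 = (z + 4)*(z^3 - 7*z^2 + 14*z - 8) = (z - 4)*(z + 4)*(z^2 - 3*z + 2) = (z - 4)*(z - 1)*(z + 4)*(z - 2)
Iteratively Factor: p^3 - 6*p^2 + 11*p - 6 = (p - 2)*(p^2 - 4*p + 3) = (p - 2)*(p - 1)*(p - 3)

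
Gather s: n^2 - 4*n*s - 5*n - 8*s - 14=n^2 - 5*n + s*(-4*n - 8) - 14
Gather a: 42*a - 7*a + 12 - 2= 35*a + 10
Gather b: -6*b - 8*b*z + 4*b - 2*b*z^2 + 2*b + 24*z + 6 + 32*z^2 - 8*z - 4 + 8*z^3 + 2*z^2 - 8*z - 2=b*(-2*z^2 - 8*z) + 8*z^3 + 34*z^2 + 8*z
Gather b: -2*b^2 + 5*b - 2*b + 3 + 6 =-2*b^2 + 3*b + 9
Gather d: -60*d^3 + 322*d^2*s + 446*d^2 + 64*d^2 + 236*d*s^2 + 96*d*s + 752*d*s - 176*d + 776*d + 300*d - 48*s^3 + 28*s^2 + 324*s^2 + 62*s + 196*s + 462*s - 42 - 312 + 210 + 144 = -60*d^3 + d^2*(322*s + 510) + d*(236*s^2 + 848*s + 900) - 48*s^3 + 352*s^2 + 720*s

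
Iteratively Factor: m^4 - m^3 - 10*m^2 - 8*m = (m - 4)*(m^3 + 3*m^2 + 2*m) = m*(m - 4)*(m^2 + 3*m + 2) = m*(m - 4)*(m + 2)*(m + 1)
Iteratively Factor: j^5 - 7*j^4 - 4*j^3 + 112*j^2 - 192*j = (j - 4)*(j^4 - 3*j^3 - 16*j^2 + 48*j) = j*(j - 4)*(j^3 - 3*j^2 - 16*j + 48) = j*(j - 4)*(j - 3)*(j^2 - 16) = j*(j - 4)*(j - 3)*(j + 4)*(j - 4)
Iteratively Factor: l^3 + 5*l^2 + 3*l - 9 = (l + 3)*(l^2 + 2*l - 3) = (l - 1)*(l + 3)*(l + 3)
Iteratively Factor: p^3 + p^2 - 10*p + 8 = (p - 2)*(p^2 + 3*p - 4) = (p - 2)*(p - 1)*(p + 4)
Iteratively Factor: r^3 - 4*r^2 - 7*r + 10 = (r + 2)*(r^2 - 6*r + 5) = (r - 1)*(r + 2)*(r - 5)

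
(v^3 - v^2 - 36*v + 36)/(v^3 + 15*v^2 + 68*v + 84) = (v^2 - 7*v + 6)/(v^2 + 9*v + 14)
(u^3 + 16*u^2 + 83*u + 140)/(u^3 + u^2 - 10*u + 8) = (u^2 + 12*u + 35)/(u^2 - 3*u + 2)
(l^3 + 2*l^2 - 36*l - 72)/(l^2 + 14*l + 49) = (l^3 + 2*l^2 - 36*l - 72)/(l^2 + 14*l + 49)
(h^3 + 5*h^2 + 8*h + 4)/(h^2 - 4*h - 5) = (h^2 + 4*h + 4)/(h - 5)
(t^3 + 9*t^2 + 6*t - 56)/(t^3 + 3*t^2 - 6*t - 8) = (t + 7)/(t + 1)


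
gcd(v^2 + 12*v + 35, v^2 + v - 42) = v + 7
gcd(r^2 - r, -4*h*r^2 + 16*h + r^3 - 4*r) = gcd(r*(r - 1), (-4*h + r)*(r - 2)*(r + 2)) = 1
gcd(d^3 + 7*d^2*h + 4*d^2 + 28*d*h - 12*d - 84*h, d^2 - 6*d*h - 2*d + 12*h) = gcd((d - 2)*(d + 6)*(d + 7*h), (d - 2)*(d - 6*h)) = d - 2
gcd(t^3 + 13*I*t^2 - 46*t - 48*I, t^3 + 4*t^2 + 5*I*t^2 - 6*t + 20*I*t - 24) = t^2 + 5*I*t - 6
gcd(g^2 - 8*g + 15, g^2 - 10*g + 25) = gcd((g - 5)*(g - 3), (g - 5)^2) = g - 5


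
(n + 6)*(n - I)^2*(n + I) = n^4 + 6*n^3 - I*n^3 + n^2 - 6*I*n^2 + 6*n - I*n - 6*I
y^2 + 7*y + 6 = (y + 1)*(y + 6)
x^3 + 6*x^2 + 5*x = x*(x + 1)*(x + 5)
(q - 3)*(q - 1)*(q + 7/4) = q^3 - 9*q^2/4 - 4*q + 21/4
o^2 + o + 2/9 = (o + 1/3)*(o + 2/3)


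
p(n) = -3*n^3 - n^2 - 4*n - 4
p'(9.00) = -751.00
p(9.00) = -2308.00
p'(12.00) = -1324.00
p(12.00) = -5380.00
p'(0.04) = -4.09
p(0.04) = -4.16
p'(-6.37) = -356.45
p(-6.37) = 756.33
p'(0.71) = -9.96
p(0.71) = -8.42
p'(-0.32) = -4.28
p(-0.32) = -2.72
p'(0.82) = -11.69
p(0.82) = -9.61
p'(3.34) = -111.08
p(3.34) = -140.29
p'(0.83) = -11.86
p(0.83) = -9.72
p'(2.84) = -82.27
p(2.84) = -92.14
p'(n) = -9*n^2 - 2*n - 4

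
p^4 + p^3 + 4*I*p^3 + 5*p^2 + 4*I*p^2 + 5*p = p*(p + 1)*(p - I)*(p + 5*I)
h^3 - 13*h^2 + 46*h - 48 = (h - 8)*(h - 3)*(h - 2)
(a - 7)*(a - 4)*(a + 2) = a^3 - 9*a^2 + 6*a + 56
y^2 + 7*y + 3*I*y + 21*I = (y + 7)*(y + 3*I)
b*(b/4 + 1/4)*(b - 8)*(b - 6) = b^4/4 - 13*b^3/4 + 17*b^2/2 + 12*b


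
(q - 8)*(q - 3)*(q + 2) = q^3 - 9*q^2 + 2*q + 48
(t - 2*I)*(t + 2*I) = t^2 + 4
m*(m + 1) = m^2 + m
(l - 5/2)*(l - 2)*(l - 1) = l^3 - 11*l^2/2 + 19*l/2 - 5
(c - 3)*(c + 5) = c^2 + 2*c - 15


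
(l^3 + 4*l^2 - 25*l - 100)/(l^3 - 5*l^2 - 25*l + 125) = (l + 4)/(l - 5)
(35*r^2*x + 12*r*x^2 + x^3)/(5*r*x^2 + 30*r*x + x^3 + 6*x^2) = (7*r + x)/(x + 6)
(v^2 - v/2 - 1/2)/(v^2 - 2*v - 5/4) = 2*(v - 1)/(2*v - 5)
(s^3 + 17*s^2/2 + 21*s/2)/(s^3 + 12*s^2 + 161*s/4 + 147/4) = 2*s/(2*s + 7)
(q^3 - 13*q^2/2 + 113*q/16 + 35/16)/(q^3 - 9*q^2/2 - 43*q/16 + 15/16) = (16*q^2 - 24*q - 7)/(16*q^2 + 8*q - 3)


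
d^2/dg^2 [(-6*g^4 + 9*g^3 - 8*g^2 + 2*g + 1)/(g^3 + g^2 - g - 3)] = 2*(-29*g^6 - 3*g^5 + 186*g^4 - 272*g^3 - 279*g^2 + 267*g - 74)/(g^9 + 3*g^8 - 14*g^6 - 18*g^5 + 12*g^4 + 44*g^3 + 18*g^2 - 27*g - 27)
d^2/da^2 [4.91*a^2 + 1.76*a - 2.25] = 9.82000000000000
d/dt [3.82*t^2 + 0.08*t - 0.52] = 7.64*t + 0.08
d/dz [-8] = 0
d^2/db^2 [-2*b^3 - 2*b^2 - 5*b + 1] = -12*b - 4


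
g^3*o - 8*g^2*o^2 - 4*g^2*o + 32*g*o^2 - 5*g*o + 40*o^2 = (g - 5)*(g - 8*o)*(g*o + o)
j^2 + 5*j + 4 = (j + 1)*(j + 4)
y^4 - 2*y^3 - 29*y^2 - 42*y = y*(y - 7)*(y + 2)*(y + 3)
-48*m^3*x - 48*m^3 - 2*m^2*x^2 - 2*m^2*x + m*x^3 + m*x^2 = (-8*m + x)*(6*m + x)*(m*x + m)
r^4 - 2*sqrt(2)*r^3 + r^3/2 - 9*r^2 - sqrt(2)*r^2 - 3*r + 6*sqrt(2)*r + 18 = (r - 3/2)*(r + 2)*(r - 3*sqrt(2))*(r + sqrt(2))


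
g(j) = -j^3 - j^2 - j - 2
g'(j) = -3*j^2 - 2*j - 1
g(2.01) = -16.17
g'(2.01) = -17.14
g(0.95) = -4.71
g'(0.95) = -5.61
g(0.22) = -2.28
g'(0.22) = -1.59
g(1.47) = -8.81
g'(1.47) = -10.42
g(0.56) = -3.05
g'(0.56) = -3.06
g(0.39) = -2.60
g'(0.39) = -2.24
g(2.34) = -22.63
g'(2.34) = -22.11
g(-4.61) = 79.33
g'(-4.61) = -55.54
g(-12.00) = 1594.00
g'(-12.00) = -409.00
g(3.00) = -41.00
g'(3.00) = -34.00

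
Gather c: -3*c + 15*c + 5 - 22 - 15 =12*c - 32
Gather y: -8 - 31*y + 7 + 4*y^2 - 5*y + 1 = 4*y^2 - 36*y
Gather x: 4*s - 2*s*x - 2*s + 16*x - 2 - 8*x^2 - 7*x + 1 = 2*s - 8*x^2 + x*(9 - 2*s) - 1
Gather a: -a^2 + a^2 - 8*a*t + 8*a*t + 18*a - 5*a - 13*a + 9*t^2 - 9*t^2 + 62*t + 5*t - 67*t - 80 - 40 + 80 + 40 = 0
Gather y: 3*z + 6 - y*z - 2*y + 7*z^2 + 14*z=y*(-z - 2) + 7*z^2 + 17*z + 6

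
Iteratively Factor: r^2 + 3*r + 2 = (r + 2)*(r + 1)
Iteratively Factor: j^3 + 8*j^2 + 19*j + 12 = (j + 1)*(j^2 + 7*j + 12) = (j + 1)*(j + 4)*(j + 3)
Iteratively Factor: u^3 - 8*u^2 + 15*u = (u - 3)*(u^2 - 5*u) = (u - 5)*(u - 3)*(u)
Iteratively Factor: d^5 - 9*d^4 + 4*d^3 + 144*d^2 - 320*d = (d)*(d^4 - 9*d^3 + 4*d^2 + 144*d - 320) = d*(d - 5)*(d^3 - 4*d^2 - 16*d + 64) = d*(d - 5)*(d - 4)*(d^2 - 16) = d*(d - 5)*(d - 4)*(d + 4)*(d - 4)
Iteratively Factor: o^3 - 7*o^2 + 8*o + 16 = (o + 1)*(o^2 - 8*o + 16) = (o - 4)*(o + 1)*(o - 4)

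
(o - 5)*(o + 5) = o^2 - 25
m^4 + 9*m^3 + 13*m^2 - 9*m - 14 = (m - 1)*(m + 1)*(m + 2)*(m + 7)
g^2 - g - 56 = (g - 8)*(g + 7)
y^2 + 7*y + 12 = (y + 3)*(y + 4)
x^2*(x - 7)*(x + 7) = x^4 - 49*x^2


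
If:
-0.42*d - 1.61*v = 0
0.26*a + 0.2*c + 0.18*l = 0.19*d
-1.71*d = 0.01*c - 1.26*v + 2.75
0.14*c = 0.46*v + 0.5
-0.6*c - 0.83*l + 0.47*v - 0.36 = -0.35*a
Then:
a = -1.64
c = 4.75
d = -1.37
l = -4.35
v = 0.36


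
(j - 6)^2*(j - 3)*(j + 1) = j^4 - 14*j^3 + 57*j^2 - 36*j - 108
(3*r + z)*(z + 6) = 3*r*z + 18*r + z^2 + 6*z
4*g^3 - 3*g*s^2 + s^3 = (-2*g + s)^2*(g + s)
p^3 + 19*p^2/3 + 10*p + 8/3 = (p + 1/3)*(p + 2)*(p + 4)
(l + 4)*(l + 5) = l^2 + 9*l + 20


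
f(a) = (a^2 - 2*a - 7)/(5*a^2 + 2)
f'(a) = -10*a*(a^2 - 2*a - 7)/(5*a^2 + 2)^2 + (2*a - 2)/(5*a^2 + 2) = 2*(5*a^2 + 37*a - 2)/(25*a^4 + 20*a^2 + 4)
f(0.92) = -1.28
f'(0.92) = 1.87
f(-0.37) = -2.28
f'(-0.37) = -4.16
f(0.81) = -1.51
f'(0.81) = 2.24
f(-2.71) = 0.15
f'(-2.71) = -0.09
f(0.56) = -2.19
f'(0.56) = 3.19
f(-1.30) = -0.26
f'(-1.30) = -0.76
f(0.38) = -2.80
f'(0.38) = 3.45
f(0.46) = -2.52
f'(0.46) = 3.44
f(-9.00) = 0.23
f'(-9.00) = 0.00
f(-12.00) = 0.22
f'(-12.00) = 0.00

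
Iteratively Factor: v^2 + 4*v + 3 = (v + 1)*(v + 3)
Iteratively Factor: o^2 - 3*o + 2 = (o - 2)*(o - 1)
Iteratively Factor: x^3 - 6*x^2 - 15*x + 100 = (x - 5)*(x^2 - x - 20) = (x - 5)*(x + 4)*(x - 5)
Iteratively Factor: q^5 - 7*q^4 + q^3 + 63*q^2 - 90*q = (q + 3)*(q^4 - 10*q^3 + 31*q^2 - 30*q) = (q - 2)*(q + 3)*(q^3 - 8*q^2 + 15*q) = q*(q - 2)*(q + 3)*(q^2 - 8*q + 15) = q*(q - 3)*(q - 2)*(q + 3)*(q - 5)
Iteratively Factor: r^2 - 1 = (r - 1)*(r + 1)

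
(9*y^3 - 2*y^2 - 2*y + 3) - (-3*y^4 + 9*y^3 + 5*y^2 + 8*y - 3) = 3*y^4 - 7*y^2 - 10*y + 6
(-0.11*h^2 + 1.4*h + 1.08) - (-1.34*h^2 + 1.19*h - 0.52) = 1.23*h^2 + 0.21*h + 1.6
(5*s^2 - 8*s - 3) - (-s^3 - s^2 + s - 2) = s^3 + 6*s^2 - 9*s - 1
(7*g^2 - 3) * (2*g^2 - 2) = 14*g^4 - 20*g^2 + 6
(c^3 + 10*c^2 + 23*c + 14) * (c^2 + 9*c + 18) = c^5 + 19*c^4 + 131*c^3 + 401*c^2 + 540*c + 252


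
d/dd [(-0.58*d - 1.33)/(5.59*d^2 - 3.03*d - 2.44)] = (3.2422*d^2 + 14.8694*d - 2.6147)/(31.2481*d^4 - 33.8754*d^3 - 18.0983*d^2 + 14.7864*d + 5.9536)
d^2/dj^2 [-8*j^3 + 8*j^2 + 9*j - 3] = 16 - 48*j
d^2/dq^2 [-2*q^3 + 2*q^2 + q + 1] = 4 - 12*q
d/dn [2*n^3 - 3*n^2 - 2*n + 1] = 6*n^2 - 6*n - 2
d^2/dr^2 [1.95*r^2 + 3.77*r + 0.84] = 3.90000000000000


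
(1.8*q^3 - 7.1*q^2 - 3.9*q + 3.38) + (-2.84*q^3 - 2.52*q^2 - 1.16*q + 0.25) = -1.04*q^3 - 9.62*q^2 - 5.06*q + 3.63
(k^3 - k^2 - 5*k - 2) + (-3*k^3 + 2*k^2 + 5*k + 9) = -2*k^3 + k^2 + 7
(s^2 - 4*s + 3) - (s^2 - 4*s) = 3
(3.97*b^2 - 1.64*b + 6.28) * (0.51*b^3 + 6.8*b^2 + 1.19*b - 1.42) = 2.0247*b^5 + 26.1596*b^4 - 3.2249*b^3 + 35.115*b^2 + 9.802*b - 8.9176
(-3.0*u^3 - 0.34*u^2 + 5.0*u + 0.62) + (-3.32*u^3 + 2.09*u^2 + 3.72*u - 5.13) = -6.32*u^3 + 1.75*u^2 + 8.72*u - 4.51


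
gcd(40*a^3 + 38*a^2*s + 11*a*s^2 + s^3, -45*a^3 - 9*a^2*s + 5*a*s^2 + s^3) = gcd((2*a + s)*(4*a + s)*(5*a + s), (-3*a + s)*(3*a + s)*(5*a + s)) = 5*a + s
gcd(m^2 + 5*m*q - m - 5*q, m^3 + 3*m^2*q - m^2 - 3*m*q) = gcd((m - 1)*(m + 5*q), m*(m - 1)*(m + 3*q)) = m - 1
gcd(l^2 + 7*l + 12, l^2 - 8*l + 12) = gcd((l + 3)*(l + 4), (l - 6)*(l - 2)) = 1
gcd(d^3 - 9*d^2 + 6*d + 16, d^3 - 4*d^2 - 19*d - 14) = d + 1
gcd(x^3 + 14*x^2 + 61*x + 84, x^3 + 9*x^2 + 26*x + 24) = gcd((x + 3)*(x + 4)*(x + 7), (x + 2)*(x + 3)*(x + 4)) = x^2 + 7*x + 12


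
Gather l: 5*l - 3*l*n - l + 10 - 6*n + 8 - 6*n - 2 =l*(4 - 3*n) - 12*n + 16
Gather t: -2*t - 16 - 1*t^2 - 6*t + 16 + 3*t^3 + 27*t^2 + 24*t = 3*t^3 + 26*t^2 + 16*t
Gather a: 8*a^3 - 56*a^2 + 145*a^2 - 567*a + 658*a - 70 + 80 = 8*a^3 + 89*a^2 + 91*a + 10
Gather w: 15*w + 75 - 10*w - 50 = 5*w + 25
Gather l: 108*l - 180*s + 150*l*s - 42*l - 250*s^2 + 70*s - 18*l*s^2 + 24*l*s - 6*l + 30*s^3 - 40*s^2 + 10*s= l*(-18*s^2 + 174*s + 60) + 30*s^3 - 290*s^2 - 100*s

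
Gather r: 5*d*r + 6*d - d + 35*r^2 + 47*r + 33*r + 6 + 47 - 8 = 5*d + 35*r^2 + r*(5*d + 80) + 45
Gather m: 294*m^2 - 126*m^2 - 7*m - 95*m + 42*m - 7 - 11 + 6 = 168*m^2 - 60*m - 12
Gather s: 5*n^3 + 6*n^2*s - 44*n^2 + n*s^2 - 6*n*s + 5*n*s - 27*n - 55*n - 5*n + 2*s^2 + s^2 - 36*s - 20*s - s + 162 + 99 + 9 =5*n^3 - 44*n^2 - 87*n + s^2*(n + 3) + s*(6*n^2 - n - 57) + 270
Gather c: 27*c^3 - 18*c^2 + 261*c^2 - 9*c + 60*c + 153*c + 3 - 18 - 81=27*c^3 + 243*c^2 + 204*c - 96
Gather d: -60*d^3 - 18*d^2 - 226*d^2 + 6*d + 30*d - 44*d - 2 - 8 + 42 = -60*d^3 - 244*d^2 - 8*d + 32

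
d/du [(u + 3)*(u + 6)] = 2*u + 9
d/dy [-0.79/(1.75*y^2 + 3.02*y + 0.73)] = (2.765*y + 2.3858)/(1.75*y^2 + 3.02*y + 0.73)^2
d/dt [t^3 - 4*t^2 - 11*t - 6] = 3*t^2 - 8*t - 11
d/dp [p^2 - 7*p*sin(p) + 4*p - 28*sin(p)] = -7*p*cos(p) + 2*p - 7*sin(p) - 28*cos(p) + 4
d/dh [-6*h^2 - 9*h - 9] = -12*h - 9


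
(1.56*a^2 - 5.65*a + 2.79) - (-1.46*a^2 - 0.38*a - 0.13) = 3.02*a^2 - 5.27*a + 2.92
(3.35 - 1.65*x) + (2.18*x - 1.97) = 0.53*x + 1.38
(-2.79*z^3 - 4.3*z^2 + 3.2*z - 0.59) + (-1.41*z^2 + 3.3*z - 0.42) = -2.79*z^3 - 5.71*z^2 + 6.5*z - 1.01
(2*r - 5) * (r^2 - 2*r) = 2*r^3 - 9*r^2 + 10*r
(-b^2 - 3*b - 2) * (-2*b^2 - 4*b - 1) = 2*b^4 + 10*b^3 + 17*b^2 + 11*b + 2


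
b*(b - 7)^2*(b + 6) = b^4 - 8*b^3 - 35*b^2 + 294*b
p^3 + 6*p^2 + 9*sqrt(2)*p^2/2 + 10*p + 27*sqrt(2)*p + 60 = (p + 6)*(p + 2*sqrt(2))*(p + 5*sqrt(2)/2)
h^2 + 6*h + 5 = (h + 1)*(h + 5)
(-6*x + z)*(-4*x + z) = 24*x^2 - 10*x*z + z^2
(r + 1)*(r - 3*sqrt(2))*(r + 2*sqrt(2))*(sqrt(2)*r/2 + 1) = sqrt(2)*r^4/2 + sqrt(2)*r^3/2 - 7*sqrt(2)*r^2 - 12*r - 7*sqrt(2)*r - 12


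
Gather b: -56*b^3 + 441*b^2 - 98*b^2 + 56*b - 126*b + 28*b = -56*b^3 + 343*b^2 - 42*b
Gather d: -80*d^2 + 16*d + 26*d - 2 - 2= -80*d^2 + 42*d - 4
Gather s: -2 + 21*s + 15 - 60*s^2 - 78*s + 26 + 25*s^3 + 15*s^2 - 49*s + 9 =25*s^3 - 45*s^2 - 106*s + 48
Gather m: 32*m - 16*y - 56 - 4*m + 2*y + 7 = 28*m - 14*y - 49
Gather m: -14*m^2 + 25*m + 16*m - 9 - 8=-14*m^2 + 41*m - 17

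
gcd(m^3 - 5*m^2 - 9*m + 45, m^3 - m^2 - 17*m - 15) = m^2 - 2*m - 15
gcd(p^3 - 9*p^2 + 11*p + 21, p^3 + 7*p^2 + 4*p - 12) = 1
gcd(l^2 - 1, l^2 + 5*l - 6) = l - 1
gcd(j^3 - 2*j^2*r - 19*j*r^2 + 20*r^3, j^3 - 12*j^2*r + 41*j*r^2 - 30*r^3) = j^2 - 6*j*r + 5*r^2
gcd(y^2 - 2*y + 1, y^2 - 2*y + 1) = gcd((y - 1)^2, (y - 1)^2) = y^2 - 2*y + 1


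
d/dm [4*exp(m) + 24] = 4*exp(m)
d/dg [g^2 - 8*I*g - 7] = 2*g - 8*I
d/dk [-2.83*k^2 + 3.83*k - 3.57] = 3.83 - 5.66*k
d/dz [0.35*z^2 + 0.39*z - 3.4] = 0.7*z + 0.39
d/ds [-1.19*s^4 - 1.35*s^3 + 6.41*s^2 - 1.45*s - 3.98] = -4.76*s^3 - 4.05*s^2 + 12.82*s - 1.45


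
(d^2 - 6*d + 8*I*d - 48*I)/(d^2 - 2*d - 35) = (d^2 + d*(-6 + 8*I) - 48*I)/(d^2 - 2*d - 35)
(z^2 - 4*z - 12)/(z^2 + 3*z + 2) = (z - 6)/(z + 1)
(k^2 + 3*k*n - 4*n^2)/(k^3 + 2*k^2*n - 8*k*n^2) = (k - n)/(k*(k - 2*n))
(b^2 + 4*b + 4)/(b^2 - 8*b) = (b^2 + 4*b + 4)/(b*(b - 8))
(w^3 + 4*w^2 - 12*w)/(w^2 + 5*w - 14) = w*(w + 6)/(w + 7)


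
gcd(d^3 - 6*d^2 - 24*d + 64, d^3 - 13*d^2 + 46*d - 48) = d^2 - 10*d + 16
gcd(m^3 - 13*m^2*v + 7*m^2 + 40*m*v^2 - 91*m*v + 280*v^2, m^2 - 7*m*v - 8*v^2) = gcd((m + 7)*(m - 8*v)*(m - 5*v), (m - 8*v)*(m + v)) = -m + 8*v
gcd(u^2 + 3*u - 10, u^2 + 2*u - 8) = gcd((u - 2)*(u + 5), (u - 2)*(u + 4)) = u - 2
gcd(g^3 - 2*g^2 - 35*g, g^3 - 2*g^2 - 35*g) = g^3 - 2*g^2 - 35*g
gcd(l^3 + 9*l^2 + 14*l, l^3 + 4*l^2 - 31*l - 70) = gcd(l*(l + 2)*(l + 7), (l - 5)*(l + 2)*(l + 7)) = l^2 + 9*l + 14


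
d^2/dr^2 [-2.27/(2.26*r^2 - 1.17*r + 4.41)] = (23.188504*r^2 - 12.004668*r - 2.27*(4.52*r - 1.17)*(9.04*r - 2.34) + 45.248364)/(2.26*r^2 - 1.17*r + 4.41)^3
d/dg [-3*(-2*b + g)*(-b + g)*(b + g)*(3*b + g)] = 3*b^3 + 42*b^2*g - 9*b*g^2 - 12*g^3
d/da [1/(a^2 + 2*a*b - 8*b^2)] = 2*(-a - b)/(a^2 + 2*a*b - 8*b^2)^2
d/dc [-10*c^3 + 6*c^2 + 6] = 6*c*(2 - 5*c)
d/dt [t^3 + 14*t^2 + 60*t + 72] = 3*t^2 + 28*t + 60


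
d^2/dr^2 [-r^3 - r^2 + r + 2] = -6*r - 2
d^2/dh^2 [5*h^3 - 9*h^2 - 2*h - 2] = 30*h - 18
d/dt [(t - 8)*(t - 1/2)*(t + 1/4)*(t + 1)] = 4*t^3 - 87*t^2/4 - 51*t/4 + 23/8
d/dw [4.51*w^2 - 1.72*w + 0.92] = 9.02*w - 1.72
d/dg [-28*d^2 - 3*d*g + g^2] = -3*d + 2*g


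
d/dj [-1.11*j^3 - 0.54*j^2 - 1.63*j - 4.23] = -3.33*j^2 - 1.08*j - 1.63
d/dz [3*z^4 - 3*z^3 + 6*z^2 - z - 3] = 12*z^3 - 9*z^2 + 12*z - 1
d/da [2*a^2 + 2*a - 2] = 4*a + 2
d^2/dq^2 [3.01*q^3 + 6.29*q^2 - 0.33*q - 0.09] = 18.06*q + 12.58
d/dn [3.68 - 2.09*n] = -2.09000000000000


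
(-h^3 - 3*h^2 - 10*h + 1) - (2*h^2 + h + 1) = -h^3 - 5*h^2 - 11*h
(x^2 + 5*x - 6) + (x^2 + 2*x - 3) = 2*x^2 + 7*x - 9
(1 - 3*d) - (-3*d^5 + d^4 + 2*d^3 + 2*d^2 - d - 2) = 3*d^5 - d^4 - 2*d^3 - 2*d^2 - 2*d + 3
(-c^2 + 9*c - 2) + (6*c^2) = 5*c^2 + 9*c - 2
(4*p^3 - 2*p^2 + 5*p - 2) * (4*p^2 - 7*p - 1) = 16*p^5 - 36*p^4 + 30*p^3 - 41*p^2 + 9*p + 2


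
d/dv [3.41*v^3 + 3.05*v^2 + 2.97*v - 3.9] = 10.23*v^2 + 6.1*v + 2.97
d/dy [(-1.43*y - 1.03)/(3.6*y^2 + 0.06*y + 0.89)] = (5.148*y^2 + 7.416*y - 1.2109)/(12.96*y^4 + 0.432*y^3 + 6.4116*y^2 + 0.1068*y + 0.7921)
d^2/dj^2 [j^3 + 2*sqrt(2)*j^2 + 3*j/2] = 6*j + 4*sqrt(2)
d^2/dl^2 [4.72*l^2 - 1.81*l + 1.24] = 9.44000000000000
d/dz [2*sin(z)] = 2*cos(z)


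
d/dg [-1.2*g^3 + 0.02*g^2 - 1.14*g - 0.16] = -3.6*g^2 + 0.04*g - 1.14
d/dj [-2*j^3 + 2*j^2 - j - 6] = -6*j^2 + 4*j - 1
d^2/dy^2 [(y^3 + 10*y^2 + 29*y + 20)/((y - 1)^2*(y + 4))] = 8*(2*y + 7)/(y^4 - 4*y^3 + 6*y^2 - 4*y + 1)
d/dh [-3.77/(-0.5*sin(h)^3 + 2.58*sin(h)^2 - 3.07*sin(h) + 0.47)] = (-5.655*sin(h)^2 + 19.4532*sin(h) - 11.5739)*cos(h)/(0.5*sin(h)^3 - 2.58*sin(h)^2 + 3.07*sin(h) - 0.47)^2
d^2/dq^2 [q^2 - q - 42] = 2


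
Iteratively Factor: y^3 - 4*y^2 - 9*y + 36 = (y - 3)*(y^2 - y - 12) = (y - 3)*(y + 3)*(y - 4)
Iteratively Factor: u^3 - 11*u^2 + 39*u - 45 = (u - 5)*(u^2 - 6*u + 9) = (u - 5)*(u - 3)*(u - 3)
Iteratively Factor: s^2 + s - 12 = (s + 4)*(s - 3)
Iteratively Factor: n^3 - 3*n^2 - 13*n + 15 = (n + 3)*(n^2 - 6*n + 5) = (n - 1)*(n + 3)*(n - 5)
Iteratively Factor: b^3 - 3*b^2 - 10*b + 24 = (b - 4)*(b^2 + b - 6) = (b - 4)*(b - 2)*(b + 3)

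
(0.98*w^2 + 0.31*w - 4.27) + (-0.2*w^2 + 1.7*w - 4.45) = 0.78*w^2 + 2.01*w - 8.72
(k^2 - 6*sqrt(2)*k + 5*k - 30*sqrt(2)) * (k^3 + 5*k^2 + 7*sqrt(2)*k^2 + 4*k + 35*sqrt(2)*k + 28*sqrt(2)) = k^5 + sqrt(2)*k^4 + 10*k^4 - 55*k^3 + 10*sqrt(2)*k^3 - 820*k^2 + 29*sqrt(2)*k^2 - 2436*k + 20*sqrt(2)*k - 1680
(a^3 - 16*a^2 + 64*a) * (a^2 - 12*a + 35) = a^5 - 28*a^4 + 291*a^3 - 1328*a^2 + 2240*a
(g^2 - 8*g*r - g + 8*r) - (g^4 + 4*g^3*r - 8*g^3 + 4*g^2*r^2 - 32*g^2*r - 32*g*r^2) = -g^4 - 4*g^3*r + 8*g^3 - 4*g^2*r^2 + 32*g^2*r + g^2 + 32*g*r^2 - 8*g*r - g + 8*r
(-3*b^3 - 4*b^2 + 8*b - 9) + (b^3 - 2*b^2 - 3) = -2*b^3 - 6*b^2 + 8*b - 12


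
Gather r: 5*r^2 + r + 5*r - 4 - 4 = 5*r^2 + 6*r - 8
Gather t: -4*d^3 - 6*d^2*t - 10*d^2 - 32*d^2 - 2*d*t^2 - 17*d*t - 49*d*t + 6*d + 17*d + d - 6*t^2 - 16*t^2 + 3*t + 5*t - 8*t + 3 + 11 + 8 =-4*d^3 - 42*d^2 + 24*d + t^2*(-2*d - 22) + t*(-6*d^2 - 66*d) + 22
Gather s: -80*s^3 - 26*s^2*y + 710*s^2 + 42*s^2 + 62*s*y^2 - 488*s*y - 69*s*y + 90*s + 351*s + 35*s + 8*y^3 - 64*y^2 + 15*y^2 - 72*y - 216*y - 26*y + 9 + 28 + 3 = -80*s^3 + s^2*(752 - 26*y) + s*(62*y^2 - 557*y + 476) + 8*y^3 - 49*y^2 - 314*y + 40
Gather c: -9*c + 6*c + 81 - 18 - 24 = 39 - 3*c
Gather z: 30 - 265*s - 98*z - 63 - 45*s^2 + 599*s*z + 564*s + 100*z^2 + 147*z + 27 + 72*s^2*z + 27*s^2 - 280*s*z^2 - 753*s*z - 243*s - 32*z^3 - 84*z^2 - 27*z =-18*s^2 + 56*s - 32*z^3 + z^2*(16 - 280*s) + z*(72*s^2 - 154*s + 22) - 6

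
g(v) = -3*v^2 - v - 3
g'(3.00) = -19.00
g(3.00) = -33.00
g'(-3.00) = 17.00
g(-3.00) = -27.00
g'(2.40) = -15.40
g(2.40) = -22.68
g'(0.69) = -5.14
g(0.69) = -5.12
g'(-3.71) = 21.26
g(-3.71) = -40.58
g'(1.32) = -8.92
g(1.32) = -9.55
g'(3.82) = -23.92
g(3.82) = -50.60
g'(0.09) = -1.54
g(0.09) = -3.11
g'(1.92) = -12.52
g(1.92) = -15.98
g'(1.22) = -8.32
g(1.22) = -8.69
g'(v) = -6*v - 1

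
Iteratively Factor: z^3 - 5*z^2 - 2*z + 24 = (z + 2)*(z^2 - 7*z + 12) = (z - 3)*(z + 2)*(z - 4)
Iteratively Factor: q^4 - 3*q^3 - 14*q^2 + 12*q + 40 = (q - 2)*(q^3 - q^2 - 16*q - 20) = (q - 2)*(q + 2)*(q^2 - 3*q - 10) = (q - 5)*(q - 2)*(q + 2)*(q + 2)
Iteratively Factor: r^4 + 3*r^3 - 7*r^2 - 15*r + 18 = (r - 1)*(r^3 + 4*r^2 - 3*r - 18) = (r - 1)*(r + 3)*(r^2 + r - 6) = (r - 1)*(r + 3)^2*(r - 2)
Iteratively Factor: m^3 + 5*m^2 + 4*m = (m + 4)*(m^2 + m) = (m + 1)*(m + 4)*(m)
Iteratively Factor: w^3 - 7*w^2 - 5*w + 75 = (w - 5)*(w^2 - 2*w - 15) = (w - 5)^2*(w + 3)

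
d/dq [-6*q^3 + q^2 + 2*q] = -18*q^2 + 2*q + 2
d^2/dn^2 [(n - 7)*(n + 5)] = 2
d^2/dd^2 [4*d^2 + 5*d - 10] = 8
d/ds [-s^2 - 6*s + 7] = -2*s - 6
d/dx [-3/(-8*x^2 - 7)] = -48*x/(8*x^2 + 7)^2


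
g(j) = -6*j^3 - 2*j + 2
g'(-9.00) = -1460.00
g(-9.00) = 4394.00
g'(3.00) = -164.00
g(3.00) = -166.00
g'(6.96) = -873.95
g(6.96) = -2034.84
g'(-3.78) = -259.19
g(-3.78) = 333.62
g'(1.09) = -23.39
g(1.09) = -7.95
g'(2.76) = -139.12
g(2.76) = -129.67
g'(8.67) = -1355.04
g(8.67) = -3925.63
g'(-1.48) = -41.43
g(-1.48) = 24.41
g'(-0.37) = -4.46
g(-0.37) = 3.04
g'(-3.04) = -168.35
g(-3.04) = 176.65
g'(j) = -18*j^2 - 2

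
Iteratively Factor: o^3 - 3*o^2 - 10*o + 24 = (o - 4)*(o^2 + o - 6) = (o - 4)*(o - 2)*(o + 3)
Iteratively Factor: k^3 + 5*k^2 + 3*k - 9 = (k + 3)*(k^2 + 2*k - 3) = (k + 3)^2*(k - 1)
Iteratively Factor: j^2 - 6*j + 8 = (j - 4)*(j - 2)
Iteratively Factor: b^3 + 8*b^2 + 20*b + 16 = (b + 2)*(b^2 + 6*b + 8) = (b + 2)*(b + 4)*(b + 2)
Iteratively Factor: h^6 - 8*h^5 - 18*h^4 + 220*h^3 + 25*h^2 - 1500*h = (h - 5)*(h^5 - 3*h^4 - 33*h^3 + 55*h^2 + 300*h) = (h - 5)^2*(h^4 + 2*h^3 - 23*h^2 - 60*h) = h*(h - 5)^2*(h^3 + 2*h^2 - 23*h - 60) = h*(h - 5)^2*(h + 3)*(h^2 - h - 20) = h*(h - 5)^3*(h + 3)*(h + 4)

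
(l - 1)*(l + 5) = l^2 + 4*l - 5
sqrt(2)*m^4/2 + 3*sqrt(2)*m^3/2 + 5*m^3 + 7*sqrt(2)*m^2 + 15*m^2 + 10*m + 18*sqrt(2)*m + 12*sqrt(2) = (m/2 + 1)*(m + 2*sqrt(2))*(m + 3*sqrt(2))*(sqrt(2)*m + sqrt(2))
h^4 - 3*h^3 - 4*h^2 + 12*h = h*(h - 3)*(h - 2)*(h + 2)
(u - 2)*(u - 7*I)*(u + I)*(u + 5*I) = u^4 - 2*u^3 - I*u^3 + 37*u^2 + 2*I*u^2 - 74*u + 35*I*u - 70*I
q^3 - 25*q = q*(q - 5)*(q + 5)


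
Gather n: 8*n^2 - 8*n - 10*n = 8*n^2 - 18*n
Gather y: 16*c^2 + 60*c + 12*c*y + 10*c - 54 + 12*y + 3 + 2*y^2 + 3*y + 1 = 16*c^2 + 70*c + 2*y^2 + y*(12*c + 15) - 50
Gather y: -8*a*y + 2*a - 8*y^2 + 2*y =2*a - 8*y^2 + y*(2 - 8*a)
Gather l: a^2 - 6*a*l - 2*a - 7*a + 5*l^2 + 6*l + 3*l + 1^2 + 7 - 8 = a^2 - 9*a + 5*l^2 + l*(9 - 6*a)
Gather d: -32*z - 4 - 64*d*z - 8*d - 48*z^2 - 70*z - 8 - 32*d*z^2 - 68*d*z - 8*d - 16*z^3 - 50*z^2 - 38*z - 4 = d*(-32*z^2 - 132*z - 16) - 16*z^3 - 98*z^2 - 140*z - 16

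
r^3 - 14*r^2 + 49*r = r*(r - 7)^2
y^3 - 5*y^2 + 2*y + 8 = (y - 4)*(y - 2)*(y + 1)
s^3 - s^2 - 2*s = s*(s - 2)*(s + 1)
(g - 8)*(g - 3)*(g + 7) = g^3 - 4*g^2 - 53*g + 168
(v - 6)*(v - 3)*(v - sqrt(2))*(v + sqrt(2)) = v^4 - 9*v^3 + 16*v^2 + 18*v - 36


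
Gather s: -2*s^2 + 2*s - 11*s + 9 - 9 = -2*s^2 - 9*s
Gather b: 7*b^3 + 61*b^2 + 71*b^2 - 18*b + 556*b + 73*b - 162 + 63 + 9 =7*b^3 + 132*b^2 + 611*b - 90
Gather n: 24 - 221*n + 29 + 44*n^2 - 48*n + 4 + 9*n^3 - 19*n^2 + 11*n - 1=9*n^3 + 25*n^2 - 258*n + 56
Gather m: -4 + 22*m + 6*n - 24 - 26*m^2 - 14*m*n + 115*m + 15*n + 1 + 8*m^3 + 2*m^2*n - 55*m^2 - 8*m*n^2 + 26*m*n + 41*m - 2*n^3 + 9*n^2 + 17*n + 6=8*m^3 + m^2*(2*n - 81) + m*(-8*n^2 + 12*n + 178) - 2*n^3 + 9*n^2 + 38*n - 21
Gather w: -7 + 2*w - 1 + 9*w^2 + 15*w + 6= 9*w^2 + 17*w - 2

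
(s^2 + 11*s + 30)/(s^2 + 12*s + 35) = (s + 6)/(s + 7)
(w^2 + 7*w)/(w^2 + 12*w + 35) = w/(w + 5)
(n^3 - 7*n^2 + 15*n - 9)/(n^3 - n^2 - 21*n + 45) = (n - 1)/(n + 5)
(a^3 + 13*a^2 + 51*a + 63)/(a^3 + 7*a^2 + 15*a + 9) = (a + 7)/(a + 1)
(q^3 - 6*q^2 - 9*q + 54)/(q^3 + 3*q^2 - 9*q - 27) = (q - 6)/(q + 3)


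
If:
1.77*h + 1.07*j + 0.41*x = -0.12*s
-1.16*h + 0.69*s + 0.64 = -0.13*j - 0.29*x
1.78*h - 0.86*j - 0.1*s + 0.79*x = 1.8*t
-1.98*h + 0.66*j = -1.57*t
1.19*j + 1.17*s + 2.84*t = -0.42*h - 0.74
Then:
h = 0.05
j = 0.03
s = -0.82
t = 0.06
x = -0.07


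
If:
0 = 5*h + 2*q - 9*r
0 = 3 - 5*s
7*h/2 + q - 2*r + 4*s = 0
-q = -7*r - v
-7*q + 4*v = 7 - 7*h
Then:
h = -1642/1555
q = 343/1555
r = -836/1555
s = 3/5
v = 1239/311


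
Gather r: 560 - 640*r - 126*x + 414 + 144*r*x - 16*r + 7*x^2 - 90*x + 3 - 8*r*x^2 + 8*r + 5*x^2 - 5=r*(-8*x^2 + 144*x - 648) + 12*x^2 - 216*x + 972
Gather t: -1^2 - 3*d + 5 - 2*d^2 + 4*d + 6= -2*d^2 + d + 10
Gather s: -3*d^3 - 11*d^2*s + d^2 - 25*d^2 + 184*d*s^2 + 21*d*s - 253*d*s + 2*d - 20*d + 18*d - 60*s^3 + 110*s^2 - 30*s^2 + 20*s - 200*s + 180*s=-3*d^3 - 24*d^2 - 60*s^3 + s^2*(184*d + 80) + s*(-11*d^2 - 232*d)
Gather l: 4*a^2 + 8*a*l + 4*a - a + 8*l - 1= 4*a^2 + 3*a + l*(8*a + 8) - 1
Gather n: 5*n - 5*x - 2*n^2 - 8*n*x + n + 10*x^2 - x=-2*n^2 + n*(6 - 8*x) + 10*x^2 - 6*x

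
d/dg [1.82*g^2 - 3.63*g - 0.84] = 3.64*g - 3.63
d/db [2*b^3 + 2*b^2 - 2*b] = 6*b^2 + 4*b - 2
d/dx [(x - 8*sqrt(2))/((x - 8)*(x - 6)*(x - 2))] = 2*(-x^3 + 8*x^2 + 12*sqrt(2)*x^2 - 128*sqrt(2)*x - 48 + 304*sqrt(2))/(x^6 - 32*x^5 + 408*x^4 - 2624*x^3 + 8848*x^2 - 14592*x + 9216)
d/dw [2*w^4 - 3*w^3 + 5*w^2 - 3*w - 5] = 8*w^3 - 9*w^2 + 10*w - 3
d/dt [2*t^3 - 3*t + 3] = 6*t^2 - 3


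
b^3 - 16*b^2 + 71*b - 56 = (b - 8)*(b - 7)*(b - 1)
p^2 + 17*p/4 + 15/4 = (p + 5/4)*(p + 3)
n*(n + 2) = n^2 + 2*n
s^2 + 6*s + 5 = (s + 1)*(s + 5)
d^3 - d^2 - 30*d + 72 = (d - 4)*(d - 3)*(d + 6)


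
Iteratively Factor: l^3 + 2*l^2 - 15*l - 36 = (l + 3)*(l^2 - l - 12) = (l + 3)^2*(l - 4)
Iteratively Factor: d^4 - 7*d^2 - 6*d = (d + 1)*(d^3 - d^2 - 6*d) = d*(d + 1)*(d^2 - d - 6) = d*(d - 3)*(d + 1)*(d + 2)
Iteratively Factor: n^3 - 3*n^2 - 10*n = (n + 2)*(n^2 - 5*n) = (n - 5)*(n + 2)*(n)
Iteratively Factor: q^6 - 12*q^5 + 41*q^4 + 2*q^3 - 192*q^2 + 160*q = (q + 2)*(q^5 - 14*q^4 + 69*q^3 - 136*q^2 + 80*q) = (q - 1)*(q + 2)*(q^4 - 13*q^3 + 56*q^2 - 80*q) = q*(q - 1)*(q + 2)*(q^3 - 13*q^2 + 56*q - 80) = q*(q - 4)*(q - 1)*(q + 2)*(q^2 - 9*q + 20) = q*(q - 5)*(q - 4)*(q - 1)*(q + 2)*(q - 4)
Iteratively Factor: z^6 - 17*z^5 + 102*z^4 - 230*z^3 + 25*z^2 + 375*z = (z - 5)*(z^5 - 12*z^4 + 42*z^3 - 20*z^2 - 75*z) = (z - 5)^2*(z^4 - 7*z^3 + 7*z^2 + 15*z) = (z - 5)^2*(z - 3)*(z^3 - 4*z^2 - 5*z) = (z - 5)^3*(z - 3)*(z^2 + z) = z*(z - 5)^3*(z - 3)*(z + 1)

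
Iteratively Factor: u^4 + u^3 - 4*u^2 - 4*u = (u)*(u^3 + u^2 - 4*u - 4) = u*(u - 2)*(u^2 + 3*u + 2) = u*(u - 2)*(u + 1)*(u + 2)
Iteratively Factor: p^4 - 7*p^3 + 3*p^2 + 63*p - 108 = (p - 4)*(p^3 - 3*p^2 - 9*p + 27) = (p - 4)*(p - 3)*(p^2 - 9) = (p - 4)*(p - 3)*(p + 3)*(p - 3)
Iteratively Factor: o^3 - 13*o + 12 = (o + 4)*(o^2 - 4*o + 3) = (o - 1)*(o + 4)*(o - 3)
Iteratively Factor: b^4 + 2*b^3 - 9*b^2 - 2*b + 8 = (b + 4)*(b^3 - 2*b^2 - b + 2) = (b - 2)*(b + 4)*(b^2 - 1) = (b - 2)*(b - 1)*(b + 4)*(b + 1)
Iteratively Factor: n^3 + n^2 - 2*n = (n)*(n^2 + n - 2) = n*(n + 2)*(n - 1)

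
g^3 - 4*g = g*(g - 2)*(g + 2)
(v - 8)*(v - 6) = v^2 - 14*v + 48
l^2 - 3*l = l*(l - 3)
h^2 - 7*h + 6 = (h - 6)*(h - 1)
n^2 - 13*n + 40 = (n - 8)*(n - 5)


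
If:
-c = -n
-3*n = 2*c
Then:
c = 0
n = 0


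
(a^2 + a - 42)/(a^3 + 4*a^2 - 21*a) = (a - 6)/(a*(a - 3))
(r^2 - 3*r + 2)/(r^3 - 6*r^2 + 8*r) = (r - 1)/(r*(r - 4))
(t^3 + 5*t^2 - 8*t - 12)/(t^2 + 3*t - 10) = (t^2 + 7*t + 6)/(t + 5)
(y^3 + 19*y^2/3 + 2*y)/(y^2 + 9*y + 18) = y*(3*y + 1)/(3*(y + 3))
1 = 1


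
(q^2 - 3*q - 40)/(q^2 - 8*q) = (q + 5)/q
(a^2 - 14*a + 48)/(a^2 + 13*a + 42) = (a^2 - 14*a + 48)/(a^2 + 13*a + 42)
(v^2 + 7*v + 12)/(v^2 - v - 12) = (v + 4)/(v - 4)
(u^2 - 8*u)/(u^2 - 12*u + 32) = u/(u - 4)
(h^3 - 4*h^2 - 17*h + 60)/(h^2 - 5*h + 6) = (h^2 - h - 20)/(h - 2)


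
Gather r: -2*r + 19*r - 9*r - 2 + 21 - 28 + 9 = 8*r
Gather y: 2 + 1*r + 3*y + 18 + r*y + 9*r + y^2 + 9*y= 10*r + y^2 + y*(r + 12) + 20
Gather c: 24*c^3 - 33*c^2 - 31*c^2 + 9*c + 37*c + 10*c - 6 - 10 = 24*c^3 - 64*c^2 + 56*c - 16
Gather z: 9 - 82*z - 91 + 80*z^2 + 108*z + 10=80*z^2 + 26*z - 72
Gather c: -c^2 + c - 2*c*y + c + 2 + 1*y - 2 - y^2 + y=-c^2 + c*(2 - 2*y) - y^2 + 2*y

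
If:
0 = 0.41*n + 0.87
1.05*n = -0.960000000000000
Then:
No Solution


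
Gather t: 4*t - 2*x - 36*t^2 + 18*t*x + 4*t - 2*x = -36*t^2 + t*(18*x + 8) - 4*x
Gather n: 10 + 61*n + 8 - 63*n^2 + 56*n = -63*n^2 + 117*n + 18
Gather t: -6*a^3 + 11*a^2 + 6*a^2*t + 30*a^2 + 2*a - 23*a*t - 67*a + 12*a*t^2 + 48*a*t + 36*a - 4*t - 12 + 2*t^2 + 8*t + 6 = -6*a^3 + 41*a^2 - 29*a + t^2*(12*a + 2) + t*(6*a^2 + 25*a + 4) - 6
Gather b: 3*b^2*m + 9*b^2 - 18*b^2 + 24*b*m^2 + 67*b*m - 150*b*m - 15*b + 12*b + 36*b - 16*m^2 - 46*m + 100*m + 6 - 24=b^2*(3*m - 9) + b*(24*m^2 - 83*m + 33) - 16*m^2 + 54*m - 18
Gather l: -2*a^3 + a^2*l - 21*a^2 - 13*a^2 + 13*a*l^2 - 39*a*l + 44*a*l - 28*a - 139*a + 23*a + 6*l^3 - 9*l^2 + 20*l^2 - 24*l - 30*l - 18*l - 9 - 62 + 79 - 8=-2*a^3 - 34*a^2 - 144*a + 6*l^3 + l^2*(13*a + 11) + l*(a^2 + 5*a - 72)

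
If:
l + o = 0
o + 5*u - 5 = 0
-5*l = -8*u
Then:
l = 40/17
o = -40/17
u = 25/17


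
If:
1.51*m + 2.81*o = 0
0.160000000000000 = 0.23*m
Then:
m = 0.70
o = -0.37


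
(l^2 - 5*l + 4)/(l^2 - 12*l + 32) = (l - 1)/(l - 8)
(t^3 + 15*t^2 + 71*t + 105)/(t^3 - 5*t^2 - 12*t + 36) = (t^2 + 12*t + 35)/(t^2 - 8*t + 12)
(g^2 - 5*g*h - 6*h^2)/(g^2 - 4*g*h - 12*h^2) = (g + h)/(g + 2*h)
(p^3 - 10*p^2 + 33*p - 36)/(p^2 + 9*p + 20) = (p^3 - 10*p^2 + 33*p - 36)/(p^2 + 9*p + 20)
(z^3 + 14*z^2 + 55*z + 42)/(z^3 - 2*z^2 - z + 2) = (z^2 + 13*z + 42)/(z^2 - 3*z + 2)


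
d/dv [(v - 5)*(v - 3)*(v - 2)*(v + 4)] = 4*v^3 - 18*v^2 - 18*v + 94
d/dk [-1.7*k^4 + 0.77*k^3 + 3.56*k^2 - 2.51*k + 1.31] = -6.8*k^3 + 2.31*k^2 + 7.12*k - 2.51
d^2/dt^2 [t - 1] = 0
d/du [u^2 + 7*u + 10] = 2*u + 7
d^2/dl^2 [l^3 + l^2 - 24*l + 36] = 6*l + 2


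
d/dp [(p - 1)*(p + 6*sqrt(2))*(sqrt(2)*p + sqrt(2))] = 3*sqrt(2)*p^2 + 24*p - sqrt(2)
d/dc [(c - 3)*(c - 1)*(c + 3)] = 3*c^2 - 2*c - 9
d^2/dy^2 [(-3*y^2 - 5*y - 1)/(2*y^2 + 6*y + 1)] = 2*(16*y^3 + 6*y^2 - 6*y - 7)/(8*y^6 + 72*y^5 + 228*y^4 + 288*y^3 + 114*y^2 + 18*y + 1)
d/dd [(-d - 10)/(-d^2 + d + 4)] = (d^2 - d - (d + 10)*(2*d - 1) - 4)/(-d^2 + d + 4)^2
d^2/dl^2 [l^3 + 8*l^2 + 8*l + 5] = 6*l + 16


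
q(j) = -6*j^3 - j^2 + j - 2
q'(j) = -18*j^2 - 2*j + 1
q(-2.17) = 52.43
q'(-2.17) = -79.42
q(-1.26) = 7.15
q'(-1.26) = -25.06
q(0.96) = -7.27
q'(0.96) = -17.51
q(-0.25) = -2.22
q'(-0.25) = 0.38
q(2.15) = -64.10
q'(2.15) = -86.50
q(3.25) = -215.28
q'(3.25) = -195.62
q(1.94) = -47.63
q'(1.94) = -70.62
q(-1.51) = 14.87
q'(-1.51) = -37.02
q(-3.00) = 148.00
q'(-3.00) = -155.00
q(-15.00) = 20008.00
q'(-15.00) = -4019.00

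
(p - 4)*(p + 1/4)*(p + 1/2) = p^3 - 13*p^2/4 - 23*p/8 - 1/2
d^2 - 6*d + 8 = (d - 4)*(d - 2)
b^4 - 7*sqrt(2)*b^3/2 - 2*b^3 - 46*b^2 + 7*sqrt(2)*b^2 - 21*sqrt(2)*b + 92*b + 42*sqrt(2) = (b - 2)*(b - 7*sqrt(2))*(b + sqrt(2)/2)*(b + 3*sqrt(2))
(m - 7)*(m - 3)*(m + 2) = m^3 - 8*m^2 + m + 42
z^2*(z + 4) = z^3 + 4*z^2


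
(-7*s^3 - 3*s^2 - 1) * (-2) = 14*s^3 + 6*s^2 + 2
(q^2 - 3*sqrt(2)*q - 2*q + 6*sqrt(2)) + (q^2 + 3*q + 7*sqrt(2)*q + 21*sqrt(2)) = 2*q^2 + q + 4*sqrt(2)*q + 27*sqrt(2)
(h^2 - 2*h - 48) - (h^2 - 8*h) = 6*h - 48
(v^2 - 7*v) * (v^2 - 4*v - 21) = v^4 - 11*v^3 + 7*v^2 + 147*v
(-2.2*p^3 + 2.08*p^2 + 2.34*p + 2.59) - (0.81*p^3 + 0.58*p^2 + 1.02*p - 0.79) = -3.01*p^3 + 1.5*p^2 + 1.32*p + 3.38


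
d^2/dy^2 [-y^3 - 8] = -6*y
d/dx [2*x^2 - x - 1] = 4*x - 1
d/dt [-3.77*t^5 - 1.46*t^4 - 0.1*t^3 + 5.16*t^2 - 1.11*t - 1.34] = -18.85*t^4 - 5.84*t^3 - 0.3*t^2 + 10.32*t - 1.11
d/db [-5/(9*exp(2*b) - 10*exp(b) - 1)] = (90*exp(b) - 50)*exp(b)/(-9*exp(2*b) + 10*exp(b) + 1)^2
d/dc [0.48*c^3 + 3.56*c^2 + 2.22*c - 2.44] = 1.44*c^2 + 7.12*c + 2.22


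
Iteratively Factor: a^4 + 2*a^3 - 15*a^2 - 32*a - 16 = (a + 1)*(a^3 + a^2 - 16*a - 16) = (a + 1)^2*(a^2 - 16) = (a + 1)^2*(a + 4)*(a - 4)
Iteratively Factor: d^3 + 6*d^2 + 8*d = (d + 4)*(d^2 + 2*d) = (d + 2)*(d + 4)*(d)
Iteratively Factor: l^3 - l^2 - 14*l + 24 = (l + 4)*(l^2 - 5*l + 6) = (l - 2)*(l + 4)*(l - 3)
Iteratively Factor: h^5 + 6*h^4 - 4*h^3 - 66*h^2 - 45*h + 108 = (h + 4)*(h^4 + 2*h^3 - 12*h^2 - 18*h + 27) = (h - 1)*(h + 4)*(h^3 + 3*h^2 - 9*h - 27) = (h - 3)*(h - 1)*(h + 4)*(h^2 + 6*h + 9) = (h - 3)*(h - 1)*(h + 3)*(h + 4)*(h + 3)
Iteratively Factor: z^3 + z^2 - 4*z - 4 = (z + 1)*(z^2 - 4) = (z - 2)*(z + 1)*(z + 2)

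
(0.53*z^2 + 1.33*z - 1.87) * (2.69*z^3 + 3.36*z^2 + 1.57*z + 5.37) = 1.4257*z^5 + 5.3585*z^4 + 0.2706*z^3 - 1.349*z^2 + 4.2062*z - 10.0419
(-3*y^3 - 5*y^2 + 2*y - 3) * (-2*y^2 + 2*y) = 6*y^5 + 4*y^4 - 14*y^3 + 10*y^2 - 6*y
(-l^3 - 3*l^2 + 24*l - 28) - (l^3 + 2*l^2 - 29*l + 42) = -2*l^3 - 5*l^2 + 53*l - 70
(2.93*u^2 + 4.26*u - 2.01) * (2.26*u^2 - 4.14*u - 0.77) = 6.6218*u^4 - 2.5026*u^3 - 24.4351*u^2 + 5.0412*u + 1.5477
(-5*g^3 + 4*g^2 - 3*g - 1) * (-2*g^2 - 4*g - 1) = 10*g^5 + 12*g^4 - 5*g^3 + 10*g^2 + 7*g + 1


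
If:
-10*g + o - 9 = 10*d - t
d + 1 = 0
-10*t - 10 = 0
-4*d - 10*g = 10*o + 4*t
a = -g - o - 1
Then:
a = -9/5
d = -1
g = 4/55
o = 8/11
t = -1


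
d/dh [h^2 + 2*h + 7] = 2*h + 2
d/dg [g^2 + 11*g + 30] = 2*g + 11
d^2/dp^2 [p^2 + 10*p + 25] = 2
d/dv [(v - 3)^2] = 2*v - 6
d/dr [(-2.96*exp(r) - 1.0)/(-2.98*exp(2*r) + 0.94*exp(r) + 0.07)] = (-8.8208*exp(2*r) - 5.96*exp(r) + 0.7328)*exp(r)/(8.8804*exp(4*r) - 5.6024*exp(3*r) + 0.4664*exp(2*r) + 0.1316*exp(r) + 0.0049)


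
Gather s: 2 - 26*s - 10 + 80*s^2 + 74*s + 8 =80*s^2 + 48*s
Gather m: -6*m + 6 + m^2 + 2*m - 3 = m^2 - 4*m + 3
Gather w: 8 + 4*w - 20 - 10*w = -6*w - 12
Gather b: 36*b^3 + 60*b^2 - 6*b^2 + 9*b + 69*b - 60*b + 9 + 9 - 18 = 36*b^3 + 54*b^2 + 18*b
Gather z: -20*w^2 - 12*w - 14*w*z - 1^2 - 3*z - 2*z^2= -20*w^2 - 12*w - 2*z^2 + z*(-14*w - 3) - 1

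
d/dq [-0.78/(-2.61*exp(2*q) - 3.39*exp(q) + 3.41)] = (-4.0716*exp(q) - 2.6442)*exp(q)/(2.61*exp(2*q) + 3.39*exp(q) - 3.41)^2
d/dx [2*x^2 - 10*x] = 4*x - 10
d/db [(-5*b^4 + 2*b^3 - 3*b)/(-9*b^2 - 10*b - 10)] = (90*b^5 + 132*b^4 + 160*b^3 - 87*b^2 + 30)/(81*b^4 + 180*b^3 + 280*b^2 + 200*b + 100)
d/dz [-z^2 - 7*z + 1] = -2*z - 7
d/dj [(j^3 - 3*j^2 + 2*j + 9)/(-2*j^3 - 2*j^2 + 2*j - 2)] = (-4*j^4 + 6*j^3 + 23*j^2 + 24*j - 11)/(2*(j^6 + 2*j^5 - j^4 + 3*j^2 - 2*j + 1))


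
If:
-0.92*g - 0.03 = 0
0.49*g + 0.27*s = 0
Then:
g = -0.03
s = 0.06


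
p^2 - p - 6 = (p - 3)*(p + 2)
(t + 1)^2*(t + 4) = t^3 + 6*t^2 + 9*t + 4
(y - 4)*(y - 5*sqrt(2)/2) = y^2 - 4*y - 5*sqrt(2)*y/2 + 10*sqrt(2)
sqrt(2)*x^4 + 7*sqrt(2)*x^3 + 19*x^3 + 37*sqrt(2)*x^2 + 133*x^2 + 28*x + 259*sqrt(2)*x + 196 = (x + 7)*(x + 2*sqrt(2))*(x + 7*sqrt(2))*(sqrt(2)*x + 1)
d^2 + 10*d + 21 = (d + 3)*(d + 7)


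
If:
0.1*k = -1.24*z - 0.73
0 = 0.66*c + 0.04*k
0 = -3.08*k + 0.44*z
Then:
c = 0.01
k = -0.08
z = -0.58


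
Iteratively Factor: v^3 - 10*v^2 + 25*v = (v - 5)*(v^2 - 5*v) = (v - 5)^2*(v)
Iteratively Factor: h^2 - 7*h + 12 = (h - 4)*(h - 3)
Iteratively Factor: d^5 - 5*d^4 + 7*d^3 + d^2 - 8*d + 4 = (d - 2)*(d^4 - 3*d^3 + d^2 + 3*d - 2) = (d - 2)*(d + 1)*(d^3 - 4*d^2 + 5*d - 2) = (d - 2)*(d - 1)*(d + 1)*(d^2 - 3*d + 2) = (d - 2)^2*(d - 1)*(d + 1)*(d - 1)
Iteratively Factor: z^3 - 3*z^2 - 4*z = (z + 1)*(z^2 - 4*z) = (z - 4)*(z + 1)*(z)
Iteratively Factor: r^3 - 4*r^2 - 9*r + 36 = (r - 3)*(r^2 - r - 12) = (r - 3)*(r + 3)*(r - 4)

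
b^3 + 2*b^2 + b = b*(b + 1)^2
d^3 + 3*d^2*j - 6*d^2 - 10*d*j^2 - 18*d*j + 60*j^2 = (d - 6)*(d - 2*j)*(d + 5*j)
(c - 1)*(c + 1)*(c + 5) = c^3 + 5*c^2 - c - 5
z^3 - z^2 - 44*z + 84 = (z - 6)*(z - 2)*(z + 7)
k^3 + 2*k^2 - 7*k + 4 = (k - 1)^2*(k + 4)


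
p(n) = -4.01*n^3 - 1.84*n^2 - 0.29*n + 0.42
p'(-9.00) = -941.60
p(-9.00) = 2777.28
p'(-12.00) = -1688.45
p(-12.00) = 6668.22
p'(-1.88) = -35.89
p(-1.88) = 21.11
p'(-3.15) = -108.07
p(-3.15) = 108.41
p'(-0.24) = -0.10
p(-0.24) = 0.44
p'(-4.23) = -199.98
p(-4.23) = 272.23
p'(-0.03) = -0.19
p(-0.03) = 0.43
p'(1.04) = -17.13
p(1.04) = -6.38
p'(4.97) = -315.73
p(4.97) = -538.75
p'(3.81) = -188.94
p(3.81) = -249.17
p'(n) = -12.03*n^2 - 3.68*n - 0.29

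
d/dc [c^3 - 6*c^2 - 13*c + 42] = 3*c^2 - 12*c - 13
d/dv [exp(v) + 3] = exp(v)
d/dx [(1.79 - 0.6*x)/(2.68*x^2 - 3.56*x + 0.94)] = (1.608*x^2 - 9.5944*x + 5.8084)/(7.1824*x^4 - 19.0816*x^3 + 17.712*x^2 - 6.6928*x + 0.8836)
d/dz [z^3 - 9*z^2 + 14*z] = 3*z^2 - 18*z + 14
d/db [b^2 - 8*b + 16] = 2*b - 8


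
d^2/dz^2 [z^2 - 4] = 2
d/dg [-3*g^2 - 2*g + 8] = -6*g - 2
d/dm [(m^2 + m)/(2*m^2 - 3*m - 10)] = 5*(-m^2 - 4*m - 2)/(4*m^4 - 12*m^3 - 31*m^2 + 60*m + 100)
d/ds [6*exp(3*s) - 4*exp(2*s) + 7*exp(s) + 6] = (18*exp(2*s) - 8*exp(s) + 7)*exp(s)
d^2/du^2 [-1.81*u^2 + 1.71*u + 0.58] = -3.62000000000000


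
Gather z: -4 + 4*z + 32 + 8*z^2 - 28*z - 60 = 8*z^2 - 24*z - 32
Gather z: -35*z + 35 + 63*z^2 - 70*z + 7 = 63*z^2 - 105*z + 42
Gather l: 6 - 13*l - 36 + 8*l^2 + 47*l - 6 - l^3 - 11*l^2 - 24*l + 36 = -l^3 - 3*l^2 + 10*l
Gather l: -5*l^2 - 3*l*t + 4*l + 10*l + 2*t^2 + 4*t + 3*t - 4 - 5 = -5*l^2 + l*(14 - 3*t) + 2*t^2 + 7*t - 9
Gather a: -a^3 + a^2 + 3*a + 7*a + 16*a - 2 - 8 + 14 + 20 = -a^3 + a^2 + 26*a + 24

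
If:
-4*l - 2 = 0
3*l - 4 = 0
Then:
No Solution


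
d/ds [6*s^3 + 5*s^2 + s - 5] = 18*s^2 + 10*s + 1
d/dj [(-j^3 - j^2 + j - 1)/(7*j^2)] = (-j^3 - j + 2)/(7*j^3)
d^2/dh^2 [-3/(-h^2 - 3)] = 18*(h^2 - 1)/(h^2 + 3)^3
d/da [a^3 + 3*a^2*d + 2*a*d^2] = 3*a^2 + 6*a*d + 2*d^2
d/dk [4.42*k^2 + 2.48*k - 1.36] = 8.84*k + 2.48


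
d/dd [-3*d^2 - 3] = -6*d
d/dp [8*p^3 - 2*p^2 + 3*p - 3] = 24*p^2 - 4*p + 3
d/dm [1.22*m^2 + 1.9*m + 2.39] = 2.44*m + 1.9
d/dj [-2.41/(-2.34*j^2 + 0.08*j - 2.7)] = (0.1928 - 11.2788*j)/(2.34*j^2 - 0.08*j + 2.7)^2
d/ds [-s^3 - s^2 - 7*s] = -3*s^2 - 2*s - 7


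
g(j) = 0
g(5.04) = 0.00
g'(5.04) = 0.00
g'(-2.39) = 0.00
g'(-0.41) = 0.00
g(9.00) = 0.00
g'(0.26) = 0.00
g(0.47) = 0.00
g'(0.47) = 0.00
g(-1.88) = 0.00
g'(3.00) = 0.00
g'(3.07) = 0.00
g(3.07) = 0.00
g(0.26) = 0.00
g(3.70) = 0.00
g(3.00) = 0.00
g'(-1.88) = 0.00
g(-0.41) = 0.00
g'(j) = 0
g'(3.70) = 0.00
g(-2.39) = 0.00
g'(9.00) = 0.00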